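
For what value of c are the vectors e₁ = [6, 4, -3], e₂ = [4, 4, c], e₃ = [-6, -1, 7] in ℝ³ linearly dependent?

c = -2/9

Dependence holds iff the 3×3 matrix [e₁ e₂ e₃] is singular.
Cofactor expansion gives det = -18*c - 4.
This vanishes exactly when c = -2/9.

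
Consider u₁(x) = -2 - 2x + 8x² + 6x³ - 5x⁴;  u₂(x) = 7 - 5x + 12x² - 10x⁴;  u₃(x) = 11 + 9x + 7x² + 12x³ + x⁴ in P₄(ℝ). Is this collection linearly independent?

linearly independent

Write each element as a coordinate vector in ℝ⁵ using {1, x, …, x⁴}.
Place the vectors as rows of a 3×5 matrix and reduce to echelon form.
The reduction yields 3 nonzero rows, so the rank is 3.
Since rank = 3 (the number of vectors), the set is linearly independent.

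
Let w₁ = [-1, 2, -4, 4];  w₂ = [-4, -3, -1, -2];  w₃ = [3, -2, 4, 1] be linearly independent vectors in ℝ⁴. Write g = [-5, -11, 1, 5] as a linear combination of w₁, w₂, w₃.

g = 2w₁ + 3w₂ + 3w₃

Write g = c₁w₁ + … + c₃w₃ and equate components.
Back-substitution yields (c₁, c₂, c₃) = (2, 3, 3).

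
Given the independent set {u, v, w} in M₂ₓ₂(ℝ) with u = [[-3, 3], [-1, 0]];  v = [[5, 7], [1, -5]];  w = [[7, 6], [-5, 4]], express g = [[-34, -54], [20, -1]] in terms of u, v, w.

g = -3u - 3v - 4w

Work in coordinates with respect to the standard basis {E₁₁, E₁₂, E₂₁, E₂₂}.
Since u, v, w are independent, the coefficients expressing g are uniquely determined by a linear system.
Back-substitution yields (c₁, c₂, c₃) = (-3, -3, -4).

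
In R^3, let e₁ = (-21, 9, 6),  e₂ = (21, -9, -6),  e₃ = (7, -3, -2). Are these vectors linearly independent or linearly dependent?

linearly dependent

Form the 3×3 matrix with these as columns; its determinant is 0.
A zero determinant means the columns are linearly dependent.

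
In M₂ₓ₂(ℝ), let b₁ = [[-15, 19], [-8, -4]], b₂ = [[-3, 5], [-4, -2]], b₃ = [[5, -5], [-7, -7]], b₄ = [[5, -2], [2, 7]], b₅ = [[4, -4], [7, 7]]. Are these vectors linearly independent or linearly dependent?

linearly dependent

Write each element as a coordinate vector in ℝ⁴ using {E₁₁, E₁₂, E₂₁, E₂₂}.
There are 5 vectors in a 4-dimensional space, so they cannot be linearly independent.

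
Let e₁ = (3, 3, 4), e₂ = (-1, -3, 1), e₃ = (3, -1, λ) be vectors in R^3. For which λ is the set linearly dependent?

Place the vectors as rows of a 3×3 matrix; dependence ⇔ determinant zero.
Cofactor expansion gives det = 52 - 6*λ.
Solving 52 - 6*λ = 0 yields λ = 26/3.

λ = 26/3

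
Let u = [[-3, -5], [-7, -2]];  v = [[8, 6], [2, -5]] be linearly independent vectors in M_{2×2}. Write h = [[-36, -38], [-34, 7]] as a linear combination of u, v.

Identify each element with its coordinate vector in ℝ⁴ via {E₁₁, E₁₂, E₂₁, E₂₂}.
Since u, v are independent, the coefficients expressing h are uniquely determined by a linear system.
Back-substitution yields (a₁, a₂) = (4, -3).

h = 4u - 3v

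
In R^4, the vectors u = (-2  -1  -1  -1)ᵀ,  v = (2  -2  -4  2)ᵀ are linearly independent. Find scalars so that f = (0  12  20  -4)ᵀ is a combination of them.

f = -4u - 4v

Write f = c₁u + c₂v and equate components.
Back-substitution yields (c₁, c₂) = (-4, -4).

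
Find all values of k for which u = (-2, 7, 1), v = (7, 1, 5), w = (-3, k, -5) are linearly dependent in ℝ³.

The set is linearly dependent precisely when det[u; v; w] = 0.
The determinant works out to 17*k + 153.
Setting this to zero gives k = -9.

k = -9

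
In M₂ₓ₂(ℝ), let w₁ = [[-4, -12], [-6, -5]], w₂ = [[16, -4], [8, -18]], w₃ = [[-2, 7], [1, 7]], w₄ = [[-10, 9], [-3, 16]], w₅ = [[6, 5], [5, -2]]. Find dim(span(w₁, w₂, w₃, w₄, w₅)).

Pass to coordinate vectors with respect to the basis {E₁₁, E₁₂, E₂₁, E₂₂}.
Apply Gaussian elimination to the matrix whose rows are w₁, w₂, w₃, w₄, w₅.
Reduction leaves 2 leading entries, giving rank 2.
(With 5 elements in a 4-dimensional space the rank is at most 4.)

2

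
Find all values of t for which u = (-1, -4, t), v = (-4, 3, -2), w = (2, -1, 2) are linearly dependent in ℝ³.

t = -10

Dependence holds iff the 3×3 matrix [u v w] is singular.
The determinant works out to -2*t - 20.
Solving -2*t - 20 = 0 yields t = -10.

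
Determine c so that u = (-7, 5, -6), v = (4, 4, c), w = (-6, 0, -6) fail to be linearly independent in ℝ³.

c = 24/5

The set is linearly dependent precisely when det[u; v; w] = 0.
Expanding, det = 144 - 30*c.
Solving 144 - 30*c = 0 yields c = 24/5.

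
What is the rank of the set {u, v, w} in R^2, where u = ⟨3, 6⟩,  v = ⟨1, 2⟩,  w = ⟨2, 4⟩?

Form the matrix with u, v, w as columns and reduce.
The echelon form has 1 nonzero row, so the rank is 1.
(With 3 elements in a 2-dimensional space the rank is at most 2.)

rank 1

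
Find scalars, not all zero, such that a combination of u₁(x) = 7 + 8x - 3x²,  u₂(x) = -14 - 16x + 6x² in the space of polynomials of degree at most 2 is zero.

2u₁ + u₂ = 0

Write each element as a vector in ℝ³ using {1, x, x²}.
Solve the homogeneous system with u₁, u₂ as columns by row-reducing the coefficient matrix.
The free variable yields coefficients (2, 1) (any nonzero multiple also works).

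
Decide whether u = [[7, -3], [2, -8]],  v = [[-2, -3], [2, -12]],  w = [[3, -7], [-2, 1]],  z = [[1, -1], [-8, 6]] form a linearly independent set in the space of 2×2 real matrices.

Write each element as a coordinate vector in ℝ⁴ using {E₁₁, E₁₂, E₂₁, E₂₂}.
The matrix [u|v|w|z] has determinant -4322.
A nonzero determinant means the columns are linearly independent.

linearly independent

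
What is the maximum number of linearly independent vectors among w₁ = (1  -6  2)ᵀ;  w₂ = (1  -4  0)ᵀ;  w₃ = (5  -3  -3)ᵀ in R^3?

Put the 3×3 matrix [w₁|w₂|w₃] into echelon form.
Reduction leaves 3 leading entries, giving rank 3.

3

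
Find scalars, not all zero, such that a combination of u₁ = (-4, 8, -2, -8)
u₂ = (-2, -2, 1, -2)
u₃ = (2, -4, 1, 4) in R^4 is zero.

u₁ + 2u₃ = 0

Row-reduce the matrix with u₁, u₂, u₃ as columns; the null space gives the coefficients.
One solution (up to scaling) is (1, 0, 2).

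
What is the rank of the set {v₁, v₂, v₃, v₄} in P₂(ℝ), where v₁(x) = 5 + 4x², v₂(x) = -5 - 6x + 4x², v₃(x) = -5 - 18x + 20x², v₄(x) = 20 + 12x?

2

Use coordinates relative to {1, x, x²}.
Form the matrix with v₁, v₂, v₃, v₄ as columns and reduce.
The echelon form has 2 nonzero rows, so the rank is 2.
(With 4 elements in a 3-dimensional space the rank is at most 3.)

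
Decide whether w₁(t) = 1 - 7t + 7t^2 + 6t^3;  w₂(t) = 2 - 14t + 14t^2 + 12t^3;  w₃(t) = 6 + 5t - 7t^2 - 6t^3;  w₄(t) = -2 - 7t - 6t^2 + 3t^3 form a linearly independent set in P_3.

Take coordinates with respect to the standard basis {1, t, …, t^3}.
One vector is a scalar multiple of another, so the set is dependent.

linearly dependent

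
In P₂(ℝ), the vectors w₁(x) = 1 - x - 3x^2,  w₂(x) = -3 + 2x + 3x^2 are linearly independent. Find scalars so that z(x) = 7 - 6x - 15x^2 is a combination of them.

Identify each element with its coordinate vector in ℝ³ via {1, x, x^2}.
Since w₁, w₂ are independent, the coefficients expressing z are uniquely determined by a linear system.
The system has the unique solution (c₁, c₂) = (4, -1).

z = 4w₁ - w₂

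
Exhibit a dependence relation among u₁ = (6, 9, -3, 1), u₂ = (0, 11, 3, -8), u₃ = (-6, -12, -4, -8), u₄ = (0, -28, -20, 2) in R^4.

Row-reduce the matrix with u₁, u₂, u₃, u₄ as columns; the null space gives the coefficients.
The free variable yields coefficients (2, -2, 2, -1) (any nonzero multiple also works).

2u₁ - 2u₂ + 2u₃ - u₄ = 0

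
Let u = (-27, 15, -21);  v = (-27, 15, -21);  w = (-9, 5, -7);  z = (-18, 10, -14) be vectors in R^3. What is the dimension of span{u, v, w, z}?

Form the matrix with u, v, w, z as columns and reduce.
There is 1 pivot column, so rank = 1.
(With 4 elements in a 3-dimensional space the rank is at most 3.)

1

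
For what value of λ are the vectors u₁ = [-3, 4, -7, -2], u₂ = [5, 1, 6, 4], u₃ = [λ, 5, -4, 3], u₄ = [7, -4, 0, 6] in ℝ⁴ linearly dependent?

λ = 29/10

The set is linearly dependent precisely when det[u₁; u₂; u₃; u₄] = 0.
The determinant works out to 250*λ - 725.
Setting this to zero gives λ = 29/10.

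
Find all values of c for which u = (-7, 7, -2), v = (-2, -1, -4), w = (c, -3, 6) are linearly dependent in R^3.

c = 33/5

Place the vectors as rows of a 3×3 matrix; dependence ⇔ determinant zero.
Cofactor expansion gives det = 198 - 30*c.
Setting this to zero gives c = 33/5.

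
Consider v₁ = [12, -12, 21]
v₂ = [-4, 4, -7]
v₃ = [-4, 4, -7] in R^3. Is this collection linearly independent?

linearly dependent

Row-reduce the matrix whose columns are v₁, v₂, v₃.
The reduction yields 1 nonzero row, so the rank is 1.
Since rank 1 < 3, the set is linearly dependent.
Indeed v₁ + 3v₂ = 0.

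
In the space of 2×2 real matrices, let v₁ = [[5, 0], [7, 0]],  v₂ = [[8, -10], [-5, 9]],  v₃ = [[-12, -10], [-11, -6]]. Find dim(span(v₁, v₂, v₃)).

Represent each element by its coordinate vector in ℝ⁴.
Put the 4×3 matrix [v₁|v₂|v₃] into echelon form.
Reduction leaves 3 leading entries, giving rank 3.

3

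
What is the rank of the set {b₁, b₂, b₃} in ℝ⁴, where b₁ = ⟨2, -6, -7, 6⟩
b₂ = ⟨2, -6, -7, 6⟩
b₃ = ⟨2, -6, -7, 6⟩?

Row-reduce the 3×4 matrix with these as rows.
Reduction leaves 1 leading entry, giving rank 1.

1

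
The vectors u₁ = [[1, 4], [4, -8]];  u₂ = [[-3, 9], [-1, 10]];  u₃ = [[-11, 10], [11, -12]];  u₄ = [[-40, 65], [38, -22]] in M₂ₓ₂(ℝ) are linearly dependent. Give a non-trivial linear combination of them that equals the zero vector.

Pass to coordinate vectors relative to the basis {E₁₁, E₁₂, E₂₁, E₂₂}.
Solve the homogeneous system with u₁, u₂, u₃, u₄ as columns by row-reducing the coefficient matrix.
A generator of the null space is (2, 3, 3, -1).

2u₁ + 3u₂ + 3u₃ - u₄ = 0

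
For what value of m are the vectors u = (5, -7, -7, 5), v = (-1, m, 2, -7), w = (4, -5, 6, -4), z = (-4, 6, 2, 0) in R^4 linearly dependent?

m = -8/11

The set is linearly dependent precisely when det[u; v; w; z] = 0.
The determinant works out to 88*m + 64.
Solving 88*m + 64 = 0 yields m = -8/11.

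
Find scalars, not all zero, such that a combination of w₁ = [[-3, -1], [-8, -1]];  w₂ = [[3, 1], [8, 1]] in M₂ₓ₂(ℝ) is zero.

w₁ + w₂ = 0

Write each element as a vector in ℝ⁴ using {E₁₁, E₁₂, E₂₁, E₂₂}.
Solve the homogeneous system with w₁, w₂ as columns by row-reducing the coefficient matrix.
One solution (up to scaling) is (1, 1).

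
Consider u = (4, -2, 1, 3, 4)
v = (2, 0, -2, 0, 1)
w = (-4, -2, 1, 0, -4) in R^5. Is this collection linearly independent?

linearly independent

Row-reduce the matrix whose columns are u, v, w.
The reduction yields 3 nonzero rows, so the rank is 3.
Since rank = 3 (the number of vectors), the set is linearly independent.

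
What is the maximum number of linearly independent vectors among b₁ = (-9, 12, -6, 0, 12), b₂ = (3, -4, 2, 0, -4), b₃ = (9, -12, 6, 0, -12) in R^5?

Row-reduce the 3×5 matrix with these as rows.
The echelon form has 1 nonzero row, so the rank is 1.

1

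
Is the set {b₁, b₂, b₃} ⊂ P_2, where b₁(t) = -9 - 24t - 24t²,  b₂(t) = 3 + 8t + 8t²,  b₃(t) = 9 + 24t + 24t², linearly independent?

linearly dependent

Write each element as a coordinate vector in ℝ³ using {1, t, t²}.
Form the 3×3 matrix with these as columns; its determinant is 0.
A zero determinant means the columns are linearly dependent.
Indeed b₁ + 3b₂ = 0.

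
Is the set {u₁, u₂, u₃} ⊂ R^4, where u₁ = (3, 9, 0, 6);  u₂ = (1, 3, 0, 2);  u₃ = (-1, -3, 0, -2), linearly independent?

Row-reduce the matrix whose columns are u₁, u₂, u₃.
The reduction yields 1 nonzero row, so the rank is 1.
Since rank 1 < 3, the set is linearly dependent.
Indeed u₁ - 3u₂ = 0.

linearly dependent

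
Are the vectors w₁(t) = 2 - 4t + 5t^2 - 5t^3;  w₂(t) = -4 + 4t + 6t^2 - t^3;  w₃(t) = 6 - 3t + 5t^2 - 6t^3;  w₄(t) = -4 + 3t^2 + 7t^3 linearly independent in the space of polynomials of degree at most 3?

linearly independent

Take coordinates with respect to the standard basis {1, t, …, t^3}.
The matrix [w₁|w₂|w₃|w₄] has determinant -1558.
A nonzero determinant means the columns are linearly independent.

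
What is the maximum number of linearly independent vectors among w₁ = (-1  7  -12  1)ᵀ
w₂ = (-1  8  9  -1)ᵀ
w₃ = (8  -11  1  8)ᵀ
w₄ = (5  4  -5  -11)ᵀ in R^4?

Row-reduce the 4×4 matrix with these as rows.
There are 4 pivot columns, so rank = 4.

4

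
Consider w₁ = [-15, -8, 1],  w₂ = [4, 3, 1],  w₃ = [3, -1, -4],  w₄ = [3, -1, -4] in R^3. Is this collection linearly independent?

There are 4 vectors in a 3-dimensional space, so they cannot be linearly independent.

linearly dependent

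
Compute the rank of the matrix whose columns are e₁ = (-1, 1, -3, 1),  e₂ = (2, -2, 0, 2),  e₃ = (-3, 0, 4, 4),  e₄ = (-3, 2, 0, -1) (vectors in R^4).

Row-reduce the 4×4 matrix with these as rows.
Exactly 4 pivots survive; hence the rank is 4.

rank 4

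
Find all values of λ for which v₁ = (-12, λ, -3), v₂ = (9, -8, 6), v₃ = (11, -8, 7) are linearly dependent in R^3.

λ = -16

The set is linearly dependent precisely when det[v₁; v₂; v₃] = 0.
The determinant works out to 3*λ + 48.
This vanishes exactly when λ = -16.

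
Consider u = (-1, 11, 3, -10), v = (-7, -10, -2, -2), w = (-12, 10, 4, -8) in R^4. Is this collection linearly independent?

Place the vectors as rows of a 3×4 matrix and reduce to echelon form.
The reduction yields 3 nonzero rows, so the rank is 3.
Since rank = 3 (the number of vectors), the set is linearly independent.

linearly independent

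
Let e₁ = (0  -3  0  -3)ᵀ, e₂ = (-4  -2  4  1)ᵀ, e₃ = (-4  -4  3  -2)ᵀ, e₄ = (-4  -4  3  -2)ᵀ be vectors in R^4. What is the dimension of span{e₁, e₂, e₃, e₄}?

dim = 3

Apply Gaussian elimination to the matrix whose rows are e₁, e₂, e₃, e₄.
Reduction leaves 3 leading entries, giving rank 3.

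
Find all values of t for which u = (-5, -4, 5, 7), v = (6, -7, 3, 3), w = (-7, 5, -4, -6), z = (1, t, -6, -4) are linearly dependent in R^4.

t = 15

Place the vectors as rows of a 4×4 matrix; dependence ⇔ determinant zero.
The determinant works out to 84*t - 1260.
Setting this to zero gives t = 15.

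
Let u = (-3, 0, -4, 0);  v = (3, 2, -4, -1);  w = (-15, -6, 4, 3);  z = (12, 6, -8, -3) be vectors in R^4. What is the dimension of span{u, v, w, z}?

2

Form the matrix with u, v, w, z as columns and reduce.
The echelon form has 2 nonzero rows, so the rank is 2.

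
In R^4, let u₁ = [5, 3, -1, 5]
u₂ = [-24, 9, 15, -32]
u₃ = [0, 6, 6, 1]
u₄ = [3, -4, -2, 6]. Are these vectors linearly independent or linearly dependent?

Form the 4×4 matrix with these as columns; its determinant is 0.
A zero determinant means the columns are linearly dependent.
Indeed 3u₁ + u₂ - u₃ + 3u₄ = 0.

linearly dependent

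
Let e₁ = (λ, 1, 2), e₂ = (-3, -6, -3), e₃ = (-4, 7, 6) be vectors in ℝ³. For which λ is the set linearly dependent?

The set is linearly dependent precisely when det[e₁; e₂; e₃] = 0.
The determinant works out to -15*λ - 60.
This vanishes exactly when λ = -4.

λ = -4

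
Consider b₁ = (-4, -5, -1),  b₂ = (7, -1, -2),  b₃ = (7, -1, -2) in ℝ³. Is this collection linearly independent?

linearly dependent

Two of the vectors are equal, giving an immediate dependence.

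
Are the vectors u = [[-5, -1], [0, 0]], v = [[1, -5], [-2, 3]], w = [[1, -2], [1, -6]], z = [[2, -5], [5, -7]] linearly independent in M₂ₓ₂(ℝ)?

Write each element as a coordinate vector in ℝ⁴ using {E₁₁, E₁₂, E₂₁, E₂₂}.
The matrix [u|v|w|z] has determinant 852.
A nonzero determinant means the columns are linearly independent.

linearly independent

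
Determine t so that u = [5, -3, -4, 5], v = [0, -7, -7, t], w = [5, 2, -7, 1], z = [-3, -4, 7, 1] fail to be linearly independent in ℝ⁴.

Dependence holds iff the 4×4 matrix [u v w z] is singular.
The determinant works out to 28*t - 336.
Solving 28*t - 336 = 0 yields t = 12.

t = 12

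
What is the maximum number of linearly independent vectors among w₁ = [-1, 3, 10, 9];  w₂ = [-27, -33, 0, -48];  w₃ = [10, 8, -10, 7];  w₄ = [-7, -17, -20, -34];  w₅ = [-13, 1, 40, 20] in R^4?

Form the matrix with w₁, w₂, w₃, w₄, w₅ as columns and reduce.
Exactly 2 pivots survive; hence the rank is 2.
(With 5 elements in a 4-dimensional space the rank is at most 4.)

2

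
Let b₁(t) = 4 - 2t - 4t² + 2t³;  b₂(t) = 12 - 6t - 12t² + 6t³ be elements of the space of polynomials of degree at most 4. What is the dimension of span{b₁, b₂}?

dim = 1

Represent each element by its coordinate vector in ℝ⁵.
Row-reduce the 2×5 matrix with these as rows.
The echelon form has 1 nonzero row, so the rank is 1.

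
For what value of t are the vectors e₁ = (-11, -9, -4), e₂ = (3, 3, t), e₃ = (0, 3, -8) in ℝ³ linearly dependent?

t = -4/11

The vectors are dependent exactly when the determinant of the matrix with rows e₁, e₂, e₃ vanishes.
The determinant works out to 33*t + 12.
Setting this to zero gives t = -4/11.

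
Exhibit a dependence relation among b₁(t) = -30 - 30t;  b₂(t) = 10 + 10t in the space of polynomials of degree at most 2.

Pass to coordinate vectors relative to the basis {1, t, t^2}.
Solve the homogeneous system with b₁, b₂ as columns by row-reducing the coefficient matrix.
The free variable yields coefficients (1, 3) (any nonzero multiple also works).

b₁ + 3b₂ = 0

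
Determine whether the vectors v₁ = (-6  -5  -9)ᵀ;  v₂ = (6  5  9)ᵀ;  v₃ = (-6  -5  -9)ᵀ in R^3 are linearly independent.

Two of the vectors are equal, giving an immediate dependence.

linearly dependent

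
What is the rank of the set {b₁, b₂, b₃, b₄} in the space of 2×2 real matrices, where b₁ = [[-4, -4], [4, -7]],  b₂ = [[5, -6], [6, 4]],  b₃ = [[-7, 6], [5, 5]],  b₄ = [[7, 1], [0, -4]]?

Use coordinates relative to {E₁₁, E₁₂, E₂₁, E₂₂}.
Apply Gaussian elimination to the matrix whose rows are b₁, b₂, b₃, b₄.
Exactly 4 pivots survive; hence the rank is 4.

4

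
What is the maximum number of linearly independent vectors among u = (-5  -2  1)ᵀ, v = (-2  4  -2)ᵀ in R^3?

Apply Gaussian elimination to the matrix whose rows are u, v.
There are 2 pivot columns, so rank = 2.

2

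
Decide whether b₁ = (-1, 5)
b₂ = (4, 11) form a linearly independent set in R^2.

linearly independent

The matrix [b₁|b₂] has determinant -31.
A nonzero determinant means the columns are linearly independent.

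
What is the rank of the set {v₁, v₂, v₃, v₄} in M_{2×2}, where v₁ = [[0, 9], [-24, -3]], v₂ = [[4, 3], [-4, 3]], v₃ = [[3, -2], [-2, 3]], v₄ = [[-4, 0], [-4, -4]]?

rank 3

Represent each element by its coordinate vector in ℝ⁴.
Form the matrix with v₁, v₂, v₃, v₄ as columns and reduce.
There are 3 pivot columns, so rank = 3.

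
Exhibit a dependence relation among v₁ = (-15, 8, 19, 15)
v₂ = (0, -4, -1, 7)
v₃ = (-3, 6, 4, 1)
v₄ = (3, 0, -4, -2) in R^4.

Solve the homogeneous system with v₁, v₂, v₃, v₄ as columns by row-reducing the coefficient matrix.
The free variable yields coefficients (1, -1, -2, 3) (any nonzero multiple also works).

v₁ - v₂ - 2v₃ + 3v₄ = 0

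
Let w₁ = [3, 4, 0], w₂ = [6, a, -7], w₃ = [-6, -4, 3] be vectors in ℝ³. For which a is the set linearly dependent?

The set is linearly dependent precisely when det[w₁; w₂; w₃] = 0.
Expanding, det = 9*a + 12.
Solving 9*a + 12 = 0 yields a = -4/3.

a = -4/3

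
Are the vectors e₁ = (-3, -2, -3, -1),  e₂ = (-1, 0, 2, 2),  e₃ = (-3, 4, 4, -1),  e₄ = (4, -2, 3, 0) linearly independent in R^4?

The matrix [e₁|e₂|e₃|e₄] has determinant -240.
A nonzero determinant means the columns are linearly independent.

linearly independent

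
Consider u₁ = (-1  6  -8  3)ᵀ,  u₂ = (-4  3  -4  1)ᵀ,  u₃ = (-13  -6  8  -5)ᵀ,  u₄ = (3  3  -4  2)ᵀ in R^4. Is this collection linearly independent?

Row-reduce the matrix whose columns are u₁, u₂, u₃, u₄.
The reduction yields 2 nonzero rows, so the rank is 2.
Since rank 2 < 4, the set is linearly dependent.
Indeed 3u₁ - 4u₂ + u₃ = 0.

linearly dependent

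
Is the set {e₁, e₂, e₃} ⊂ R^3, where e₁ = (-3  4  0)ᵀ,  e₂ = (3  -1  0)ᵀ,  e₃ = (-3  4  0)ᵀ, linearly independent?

linearly dependent

Two of the vectors are equal, giving an immediate dependence.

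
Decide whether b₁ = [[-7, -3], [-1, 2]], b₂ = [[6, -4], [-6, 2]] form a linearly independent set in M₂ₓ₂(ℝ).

linearly independent

Write each element as a coordinate vector in ℝ⁴ using {E₁₁, E₁₂, E₂₁, E₂₂}.
Place the vectors as rows of a 2×4 matrix and reduce to echelon form.
The reduction yields 2 nonzero rows, so the rank is 2.
Since rank = 2 (the number of vectors), the set is linearly independent.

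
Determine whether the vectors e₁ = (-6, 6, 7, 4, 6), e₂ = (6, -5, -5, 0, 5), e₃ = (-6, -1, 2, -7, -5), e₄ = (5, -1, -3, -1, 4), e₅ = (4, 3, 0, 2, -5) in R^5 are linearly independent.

linearly independent

Place the vectors as rows of a 5×5 matrix and reduce to echelon form.
The reduction yields 5 nonzero rows, so the rank is 5.
Since rank = 5 (the number of vectors), the set is linearly independent.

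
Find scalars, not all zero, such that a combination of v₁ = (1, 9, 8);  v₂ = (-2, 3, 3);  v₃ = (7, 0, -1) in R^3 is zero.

Write the vectors as columns of a matrix and find a nonzero vector in its null space.
A generator of the null space is (1, -3, -1).

v₁ - 3v₂ - v₃ = 0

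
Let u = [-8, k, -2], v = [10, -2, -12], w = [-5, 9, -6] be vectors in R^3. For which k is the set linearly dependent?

Dependence holds iff the 3×3 matrix [u v w] is singular.
The determinant works out to 120*k - 1120.
This vanishes exactly when k = 28/3.

k = 28/3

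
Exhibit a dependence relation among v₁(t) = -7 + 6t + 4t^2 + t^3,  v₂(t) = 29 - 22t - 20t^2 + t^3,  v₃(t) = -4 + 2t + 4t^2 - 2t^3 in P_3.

Write each element as a vector in ℝ⁴ using {1, t, …, t^3}.
Write the vectors as columns of a matrix and find a nonzero vector in its null space.
One solution (up to scaling) is (3, 1, 2).

3v₁ + v₂ + 2v₃ = 0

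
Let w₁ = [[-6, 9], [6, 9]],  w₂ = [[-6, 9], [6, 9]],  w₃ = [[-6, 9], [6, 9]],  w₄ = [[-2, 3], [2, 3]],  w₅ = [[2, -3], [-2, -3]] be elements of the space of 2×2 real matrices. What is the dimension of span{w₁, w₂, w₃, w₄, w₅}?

1

Represent each element by its coordinate vector in ℝ⁴.
Put the 4×5 matrix [w₁|w₂|w₃|w₄|w₅] into echelon form.
Reduction leaves 1 leading entry, giving rank 1.
(With 5 elements in a 4-dimensional space the rank is at most 4.)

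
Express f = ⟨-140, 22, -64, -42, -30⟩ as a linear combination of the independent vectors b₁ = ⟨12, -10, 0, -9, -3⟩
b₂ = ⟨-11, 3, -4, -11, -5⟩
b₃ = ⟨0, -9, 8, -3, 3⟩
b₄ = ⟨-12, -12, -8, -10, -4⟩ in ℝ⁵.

f = -4b₁ + 4b₂ - 2b₃ + 4b₄

Solve the system with b₁, b₂, b₃, b₄ as columns and f as the right-hand side.
Row-reducing the augmented matrix gives the unique coefficients (α₁, …, α₄) = (-4, 4, -2, 4).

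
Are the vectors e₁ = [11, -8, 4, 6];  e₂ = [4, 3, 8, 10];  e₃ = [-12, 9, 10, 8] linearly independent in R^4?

linearly independent

Place the vectors as rows of a 3×4 matrix and reduce to echelon form.
The reduction yields 3 nonzero rows, so the rank is 3.
Since rank = 3 (the number of vectors), the set is linearly independent.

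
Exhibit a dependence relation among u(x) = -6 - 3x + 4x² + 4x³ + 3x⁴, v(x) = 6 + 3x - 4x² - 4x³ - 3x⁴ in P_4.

Take coordinates with respect to {1, x, …, x⁴}.
Write the vectors as columns of a matrix and find a nonzero vector in its null space.
One solution (up to scaling) is (1, 1).

u + v = 0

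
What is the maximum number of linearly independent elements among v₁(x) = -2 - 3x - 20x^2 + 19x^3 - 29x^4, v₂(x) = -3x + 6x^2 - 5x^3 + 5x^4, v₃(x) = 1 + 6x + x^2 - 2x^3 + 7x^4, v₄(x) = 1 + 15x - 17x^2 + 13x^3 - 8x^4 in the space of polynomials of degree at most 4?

2

Pass to coordinate vectors with respect to the basis {1, x, …, x^4}.
Row-reduce the 4×5 matrix with these as rows.
The echelon form has 2 nonzero rows, so the rank is 2.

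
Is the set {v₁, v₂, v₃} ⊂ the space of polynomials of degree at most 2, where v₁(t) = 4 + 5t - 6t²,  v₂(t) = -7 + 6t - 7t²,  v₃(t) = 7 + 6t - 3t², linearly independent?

Write each element as a coordinate vector in ℝ³ using {1, t, t²}.
Form the 3×3 matrix with these as columns; its determinant is 250.
A nonzero determinant means the columns are linearly independent.

linearly independent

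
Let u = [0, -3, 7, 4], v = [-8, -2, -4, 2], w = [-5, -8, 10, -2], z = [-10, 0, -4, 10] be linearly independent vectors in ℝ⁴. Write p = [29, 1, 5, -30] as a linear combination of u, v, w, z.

Set up the augmented matrix [u | v | w | z | p] and row-reduce.
Back-substitution yields (α₁, …, α₄) = (1, 2, -1, -4).

p = u + 2v - w - 4z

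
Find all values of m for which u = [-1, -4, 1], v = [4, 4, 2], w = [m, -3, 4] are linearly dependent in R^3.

m = 5/2

Dependence holds iff the 3×3 matrix [u v w] is singular.
Cofactor expansion gives det = 30 - 12*m.
Solving 30 - 12*m = 0 yields m = 5/2.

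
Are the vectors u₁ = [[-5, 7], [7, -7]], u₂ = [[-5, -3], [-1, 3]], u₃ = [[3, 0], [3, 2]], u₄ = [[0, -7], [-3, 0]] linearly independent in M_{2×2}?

linearly independent

Take coordinates with respect to the standard basis {E₁₁, E₁₂, E₂₁, E₂₂}.
The matrix [u₁|u₂|u₃|u₄] has determinant -1604.
A nonzero determinant means the columns are linearly independent.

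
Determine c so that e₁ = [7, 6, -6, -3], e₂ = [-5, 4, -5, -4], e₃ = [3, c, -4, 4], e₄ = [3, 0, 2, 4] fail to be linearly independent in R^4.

The set is linearly dependent precisely when det[e₁; e₂; e₃; e₄] = 0.
The determinant works out to 147*c - 1176.
Setting this to zero gives c = 8.

c = 8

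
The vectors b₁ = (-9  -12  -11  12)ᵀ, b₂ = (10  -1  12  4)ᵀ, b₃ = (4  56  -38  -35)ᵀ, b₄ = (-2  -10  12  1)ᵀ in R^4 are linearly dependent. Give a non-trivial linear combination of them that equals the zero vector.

2b₁ + 2b₂ + b₃ + 3b₄ = 0

Set up α₁b₁ + … + α₄b₄ = 0 and solve the homogeneous system.
One solution (up to scaling) is (2, 2, 1, 3).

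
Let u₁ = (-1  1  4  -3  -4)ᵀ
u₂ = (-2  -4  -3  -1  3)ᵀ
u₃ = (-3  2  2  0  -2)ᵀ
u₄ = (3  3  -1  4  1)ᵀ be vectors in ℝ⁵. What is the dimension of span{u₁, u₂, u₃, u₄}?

dim = 3

Put the 5×4 matrix [u₁|u₂|u₃|u₄] into echelon form.
Exactly 3 pivots survive; hence the rank is 3.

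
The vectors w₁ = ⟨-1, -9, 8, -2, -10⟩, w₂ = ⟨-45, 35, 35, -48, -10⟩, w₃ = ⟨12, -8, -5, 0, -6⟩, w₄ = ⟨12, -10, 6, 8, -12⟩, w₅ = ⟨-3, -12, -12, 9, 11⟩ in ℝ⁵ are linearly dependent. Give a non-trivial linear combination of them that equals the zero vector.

3w₁ - w₂ - w₃ - 3w₄ - 2w₅ = 0

Set up α₁w₁ + … + α₅w₅ = 0 and solve the homogeneous system.
The free variable yields coefficients (3, -1, -1, -3, -2) (any nonzero multiple also works).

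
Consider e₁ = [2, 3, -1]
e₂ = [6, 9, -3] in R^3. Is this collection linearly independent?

Place the vectors as rows of a 2×3 matrix and reduce to echelon form.
The reduction yields 1 nonzero row, so the rank is 1.
Since rank 1 < 2, the set is linearly dependent.
Indeed 3e₁ - e₂ = 0.

linearly dependent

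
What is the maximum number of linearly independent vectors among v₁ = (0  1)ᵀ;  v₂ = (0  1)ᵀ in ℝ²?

1

Row-reduce the 2×2 matrix with these as rows.
The echelon form has 1 nonzero row, so the rank is 1.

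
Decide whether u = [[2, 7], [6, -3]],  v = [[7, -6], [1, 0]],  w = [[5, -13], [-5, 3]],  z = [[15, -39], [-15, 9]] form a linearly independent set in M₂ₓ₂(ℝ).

Write each element as a coordinate vector in ℝ⁴ using {E₁₁, E₁₂, E₂₁, E₂₂}.
The matrix [u|v|w|z] has determinant 0.
A zero determinant means the columns are linearly dependent.

linearly dependent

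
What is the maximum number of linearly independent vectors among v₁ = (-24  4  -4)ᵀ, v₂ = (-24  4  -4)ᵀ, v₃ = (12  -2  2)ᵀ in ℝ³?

1

Apply Gaussian elimination to the matrix whose rows are v₁, v₂, v₃.
The echelon form has 1 nonzero row, so the rank is 1.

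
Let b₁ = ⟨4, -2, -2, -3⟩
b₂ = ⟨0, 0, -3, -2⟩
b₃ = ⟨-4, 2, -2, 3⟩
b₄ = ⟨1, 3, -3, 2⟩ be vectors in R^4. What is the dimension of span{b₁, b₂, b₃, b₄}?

dim = 4

Apply Gaussian elimination to the matrix whose rows are b₁, b₂, b₃, b₄.
Exactly 4 pivots survive; hence the rank is 4.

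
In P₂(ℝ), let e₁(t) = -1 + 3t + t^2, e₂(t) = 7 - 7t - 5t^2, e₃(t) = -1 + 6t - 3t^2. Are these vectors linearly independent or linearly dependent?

Take coordinates with respect to the standard basis {1, t, t^2}.
Place the vectors as rows of a 3×3 matrix and reduce to echelon form.
The reduction yields 3 nonzero rows, so the rank is 3.
Since rank = 3 (the number of vectors), the set is linearly independent.

linearly independent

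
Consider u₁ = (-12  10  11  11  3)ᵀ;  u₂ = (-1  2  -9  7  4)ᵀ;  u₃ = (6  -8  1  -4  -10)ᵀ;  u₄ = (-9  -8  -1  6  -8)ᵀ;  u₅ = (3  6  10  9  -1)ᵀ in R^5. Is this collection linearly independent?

Place the vectors as rows of a 5×5 matrix and reduce to echelon form.
The reduction yields 5 nonzero rows, so the rank is 5.
Since rank = 5 (the number of vectors), the set is linearly independent.

linearly independent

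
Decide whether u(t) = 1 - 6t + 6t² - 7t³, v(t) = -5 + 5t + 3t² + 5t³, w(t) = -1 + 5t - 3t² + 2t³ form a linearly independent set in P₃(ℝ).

Write each element as a coordinate vector in ℝ⁴ using {1, t, …, t³}.
Place the vectors as rows of a 3×4 matrix and reduce to echelon form.
The reduction yields 3 nonzero rows, so the rank is 3.
Since rank = 3 (the number of vectors), the set is linearly independent.

linearly independent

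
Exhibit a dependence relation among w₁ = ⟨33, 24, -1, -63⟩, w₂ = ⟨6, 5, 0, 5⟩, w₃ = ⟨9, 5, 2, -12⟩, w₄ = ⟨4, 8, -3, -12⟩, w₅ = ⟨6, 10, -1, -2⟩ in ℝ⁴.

Row-reduce the matrix with w₁, w₂, w₃, w₄, w₅ as columns; the null space gives the coefficients.
The free variable yields coefficients (1, -1, -3, -3, 2) (any nonzero multiple also works).

w₁ - w₂ - 3w₃ - 3w₄ + 2w₅ = 0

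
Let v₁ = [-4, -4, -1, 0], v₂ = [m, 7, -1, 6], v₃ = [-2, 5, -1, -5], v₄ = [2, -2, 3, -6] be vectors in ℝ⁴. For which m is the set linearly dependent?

The vectors are dependent exactly when the determinant of the matrix with rows v₁, v₂, v₃, v₄ vanishes.
The determinant works out to 124*m - 558.
Setting this to zero gives m = 9/2.

m = 9/2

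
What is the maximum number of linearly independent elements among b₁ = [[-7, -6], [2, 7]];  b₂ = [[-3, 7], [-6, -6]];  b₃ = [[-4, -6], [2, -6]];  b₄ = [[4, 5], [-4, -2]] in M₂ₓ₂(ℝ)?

4

Pass to coordinate vectors with respect to the basis {E₁₁, E₁₂, E₂₁, E₂₂}.
Apply Gaussian elimination to the matrix whose rows are b₁, b₂, b₃, b₄.
Reduction leaves 4 leading entries, giving rank 4.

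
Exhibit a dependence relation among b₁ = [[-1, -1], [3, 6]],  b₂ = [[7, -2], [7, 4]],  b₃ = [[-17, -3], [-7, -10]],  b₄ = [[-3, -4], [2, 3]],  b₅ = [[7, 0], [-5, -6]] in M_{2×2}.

Write each element as a vector in ℝ⁴ using {E₁₁, E₁₂, E₂₁, E₂₂}.
Write the vectors as columns of a matrix and find a nonzero vector in its null space.
One solution (up to scaling) is (3, 1, 1, -2, 1).

3b₁ + b₂ + b₃ - 2b₄ + b₅ = 0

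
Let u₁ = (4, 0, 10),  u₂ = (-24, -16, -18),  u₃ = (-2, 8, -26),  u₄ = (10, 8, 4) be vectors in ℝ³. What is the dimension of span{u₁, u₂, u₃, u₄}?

Apply Gaussian elimination to the matrix whose rows are u₁, u₂, u₃, u₄.
There are 2 pivot columns, so rank = 2.
(With 4 elements in a 3-dimensional space the rank is at most 3.)

dim = 2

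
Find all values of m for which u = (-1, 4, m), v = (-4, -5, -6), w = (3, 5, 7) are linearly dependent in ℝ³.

The set is linearly dependent precisely when det[u; v; w] = 0.
Cofactor expansion gives det = 45 - 5*m.
Solving 45 - 5*m = 0 yields m = 9.

m = 9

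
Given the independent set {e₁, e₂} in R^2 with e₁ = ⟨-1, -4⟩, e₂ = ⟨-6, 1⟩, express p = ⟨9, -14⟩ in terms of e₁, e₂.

p = 3e₁ - 2e₂

Set up the augmented matrix [e₁ | e₂ | p] and row-reduce.
The system has the unique solution (α₁, α₂) = (3, -2).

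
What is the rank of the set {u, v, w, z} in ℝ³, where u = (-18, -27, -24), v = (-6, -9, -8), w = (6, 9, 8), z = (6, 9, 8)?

Row-reduce the 4×3 matrix with these as rows.
The echelon form has 1 nonzero row, so the rank is 1.
(With 4 elements in a 3-dimensional space the rank is at most 3.)

rank 1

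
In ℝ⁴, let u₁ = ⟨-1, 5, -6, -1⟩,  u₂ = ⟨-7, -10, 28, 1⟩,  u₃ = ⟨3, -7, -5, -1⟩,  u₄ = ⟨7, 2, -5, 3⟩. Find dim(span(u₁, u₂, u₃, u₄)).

Form the matrix with u₁, u₂, u₃, u₄ as columns and reduce.
Exactly 3 pivots survive; hence the rank is 3.

3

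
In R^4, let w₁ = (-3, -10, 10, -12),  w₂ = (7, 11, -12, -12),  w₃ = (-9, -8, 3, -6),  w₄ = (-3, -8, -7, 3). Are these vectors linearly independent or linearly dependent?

linearly independent

The matrix [w₁|w₂|w₃|w₄] has determinant -25335.
A nonzero determinant means the columns are linearly independent.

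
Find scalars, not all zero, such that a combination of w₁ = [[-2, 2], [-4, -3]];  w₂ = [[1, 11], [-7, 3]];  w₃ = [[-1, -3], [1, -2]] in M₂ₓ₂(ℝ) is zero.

w₁ - w₂ - 3w₃ = 0

Write each element as a vector in ℝ⁴ using {E₁₁, E₁₂, E₂₁, E₂₂}.
Row-reduce the matrix with w₁, w₂, w₃ as columns; the null space gives the coefficients.
A generator of the null space is (1, -1, -3).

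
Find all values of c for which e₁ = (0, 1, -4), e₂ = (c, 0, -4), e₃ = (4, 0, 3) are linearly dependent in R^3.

c = -16/3

Dependence holds iff the 3×3 matrix [e₁ e₂ e₃] is singular.
Cofactor expansion gives det = -3*c - 16.
This vanishes exactly when c = -16/3.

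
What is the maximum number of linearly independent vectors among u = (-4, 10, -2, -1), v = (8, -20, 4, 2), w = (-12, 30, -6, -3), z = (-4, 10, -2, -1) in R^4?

Apply Gaussian elimination to the matrix whose rows are u, v, w, z.
The echelon form has 1 nonzero row, so the rank is 1.

1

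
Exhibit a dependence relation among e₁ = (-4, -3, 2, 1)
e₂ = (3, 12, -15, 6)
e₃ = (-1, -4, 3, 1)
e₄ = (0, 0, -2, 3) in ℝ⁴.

Solve the homogeneous system with e₁, e₂, e₃, e₄ as columns by row-reducing the coefficient matrix.
The free variable yields coefficients (0, 1, 3, -3) (any nonzero multiple also works).

e₂ + 3e₃ - 3e₄ = 0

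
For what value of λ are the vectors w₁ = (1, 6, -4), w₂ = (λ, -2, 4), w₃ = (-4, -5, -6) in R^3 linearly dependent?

The vectors are dependent exactly when the determinant of the matrix with rows w₁, w₂, w₃ vanishes.
Expanding, det = 56*λ - 32.
Solving 56*λ - 32 = 0 yields λ = 4/7.

λ = 4/7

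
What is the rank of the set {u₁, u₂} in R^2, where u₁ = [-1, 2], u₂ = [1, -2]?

1

Row-reduce the 2×2 matrix with these as rows.
There is 1 pivot column, so rank = 1.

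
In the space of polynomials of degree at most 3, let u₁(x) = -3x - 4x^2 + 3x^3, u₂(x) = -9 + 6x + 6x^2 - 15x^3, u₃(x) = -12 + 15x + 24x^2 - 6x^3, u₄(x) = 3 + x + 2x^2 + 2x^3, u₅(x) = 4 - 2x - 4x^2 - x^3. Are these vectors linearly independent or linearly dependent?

Take coordinates with respect to the standard basis {1, x, …, x^3}.
There are 5 vectors in a 4-dimensional space, so they cannot be linearly independent.

linearly dependent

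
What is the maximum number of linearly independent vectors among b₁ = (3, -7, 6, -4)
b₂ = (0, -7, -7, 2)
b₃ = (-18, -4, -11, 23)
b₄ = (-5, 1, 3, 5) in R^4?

Apply Gaussian elimination to the matrix whose rows are b₁, b₂, b₃, b₄.
Reduction leaves 3 leading entries, giving rank 3.

3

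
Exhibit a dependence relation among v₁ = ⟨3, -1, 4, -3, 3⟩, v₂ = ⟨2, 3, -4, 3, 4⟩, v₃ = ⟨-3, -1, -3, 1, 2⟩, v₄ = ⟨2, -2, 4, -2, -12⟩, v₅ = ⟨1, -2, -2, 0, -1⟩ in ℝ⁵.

v₁ + v₂ + 2v₃ + v₄ - v₅ = 0

Set up α₁v₁ + … + α₅v₅ = 0 and solve the homogeneous system.
The free variable yields coefficients (1, 1, 2, 1, -1) (any nonzero multiple also works).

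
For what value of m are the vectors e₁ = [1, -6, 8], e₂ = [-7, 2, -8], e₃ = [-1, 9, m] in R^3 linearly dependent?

Dependence holds iff the 3×3 matrix [e₁ e₂ e₃] is singular.
Cofactor expansion gives det = -40*m - 464.
Setting this to zero gives m = -58/5.

m = -58/5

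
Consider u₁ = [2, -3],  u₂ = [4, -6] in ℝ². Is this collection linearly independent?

linearly dependent

Row-reduce the matrix whose columns are u₁, u₂.
The reduction yields 1 nonzero row, so the rank is 1.
Since rank 1 < 2, the set is linearly dependent.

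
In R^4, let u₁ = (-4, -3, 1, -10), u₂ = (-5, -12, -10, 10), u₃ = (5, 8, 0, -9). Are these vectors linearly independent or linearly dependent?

linearly independent

Place the vectors as rows of a 3×4 matrix and reduce to echelon form.
The reduction yields 3 nonzero rows, so the rank is 3.
Since rank = 3 (the number of vectors), the set is linearly independent.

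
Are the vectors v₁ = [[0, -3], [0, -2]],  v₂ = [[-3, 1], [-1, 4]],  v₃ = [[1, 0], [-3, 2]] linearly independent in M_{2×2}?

Write each element as a coordinate vector in ℝ⁴ using {E₁₁, E₁₂, E₂₁, E₂₂}.
Place the vectors as rows of a 3×4 matrix and reduce to echelon form.
The reduction yields 3 nonzero rows, so the rank is 3.
Since rank = 3 (the number of vectors), the set is linearly independent.

linearly independent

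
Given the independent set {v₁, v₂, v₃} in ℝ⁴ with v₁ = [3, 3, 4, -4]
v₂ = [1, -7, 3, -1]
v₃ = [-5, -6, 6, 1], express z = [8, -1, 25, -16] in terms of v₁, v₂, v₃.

z = 4v₁ + v₂ + v₃

Since v₁, v₂, v₃ are independent, the coefficients expressing z are uniquely determined by a linear system.
The system has the unique solution (a₁, a₂, a₃) = (4, 1, 1).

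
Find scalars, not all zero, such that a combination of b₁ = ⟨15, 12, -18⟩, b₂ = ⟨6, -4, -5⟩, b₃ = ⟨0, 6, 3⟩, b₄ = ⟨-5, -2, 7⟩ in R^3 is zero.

b₁ - b₃ + 3b₄ = 0

Set up α₁b₁ + … + α₄b₄ = 0 and solve the homogeneous system.
The free variable yields coefficients (1, 0, -1, 3) (any nonzero multiple also works).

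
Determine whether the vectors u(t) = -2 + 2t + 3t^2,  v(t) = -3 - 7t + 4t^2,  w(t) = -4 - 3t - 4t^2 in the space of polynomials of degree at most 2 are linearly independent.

linearly independent

Write each element as a coordinate vector in ℝ³ using {1, t, t^2}.
Place the vectors as rows of a 3×3 matrix and reduce to echelon form.
The reduction yields 3 nonzero rows, so the rank is 3.
Since rank = 3 (the number of vectors), the set is linearly independent.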